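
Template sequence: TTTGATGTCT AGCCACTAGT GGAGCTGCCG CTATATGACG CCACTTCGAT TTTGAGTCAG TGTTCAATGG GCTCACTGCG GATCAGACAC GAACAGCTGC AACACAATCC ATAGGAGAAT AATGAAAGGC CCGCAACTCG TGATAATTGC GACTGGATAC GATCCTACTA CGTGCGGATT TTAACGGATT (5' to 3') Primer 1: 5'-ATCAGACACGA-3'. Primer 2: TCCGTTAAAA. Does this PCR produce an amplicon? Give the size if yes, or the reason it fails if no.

Yes — a 107 bp product.

Primer 1 (ATCAGACACGA) matches the top strand at positions 82–92; it acts as a forward primer.
Primer 2's reverse complement is TTTTAACGGA, matching the top strand at positions 179–188; it acts as a reverse primer.
The 3' ends face each other across positions 82–188, giving a 107 bp product.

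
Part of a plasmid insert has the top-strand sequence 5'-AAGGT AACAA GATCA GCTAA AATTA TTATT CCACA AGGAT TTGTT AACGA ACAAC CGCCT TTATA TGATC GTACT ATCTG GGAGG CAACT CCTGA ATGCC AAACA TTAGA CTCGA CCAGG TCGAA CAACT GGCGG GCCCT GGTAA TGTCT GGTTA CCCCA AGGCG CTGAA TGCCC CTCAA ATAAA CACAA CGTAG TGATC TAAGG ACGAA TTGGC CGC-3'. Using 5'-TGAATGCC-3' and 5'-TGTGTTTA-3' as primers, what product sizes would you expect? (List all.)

97 bp, 23 bp

The forward primer TGAATGCC matches the top strand at positions 93–100, 167–174.
The reverse primer's reverse complement is TAAACACA, matching at positions 182–189.
Each forward site pairs with the reverse site to give a product ending at position 189: sizes 97, 23 bp.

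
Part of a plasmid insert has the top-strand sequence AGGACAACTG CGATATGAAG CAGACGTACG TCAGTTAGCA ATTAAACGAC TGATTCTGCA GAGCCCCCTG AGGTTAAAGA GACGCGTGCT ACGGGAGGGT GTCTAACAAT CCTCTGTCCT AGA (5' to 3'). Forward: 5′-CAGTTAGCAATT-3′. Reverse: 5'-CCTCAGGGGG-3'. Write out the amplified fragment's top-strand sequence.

Forward primer CAGTTAGCAATT is found on the top strand at positions 32–43.
The reverse primer's reverse complement is CCCCCTGAGG, which matches the template at positions 64–73.
The product is the template from position 32 through 73 (42 bp).

5'-CAGTTAGCAATTAAACGACTGATTCTGCAGAGCCCCCTGAGG-3'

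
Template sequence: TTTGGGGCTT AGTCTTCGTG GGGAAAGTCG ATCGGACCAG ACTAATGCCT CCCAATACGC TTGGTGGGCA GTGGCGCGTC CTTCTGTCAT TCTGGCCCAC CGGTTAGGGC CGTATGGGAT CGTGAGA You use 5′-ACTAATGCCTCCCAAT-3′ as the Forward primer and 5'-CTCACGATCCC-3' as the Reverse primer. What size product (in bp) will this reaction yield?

86 bp

Scanning the template, ACTAATGCCTCCCAAT occurs at positions 41–56; this primer anneals to the bottom strand there with its 3' end pointing downstream.
Reverse complement of the reverse primer: GGGATCGTGAG. This occurs on the top strand at positions 116–126.
Amplicon spans positions 41–126: 86 bp.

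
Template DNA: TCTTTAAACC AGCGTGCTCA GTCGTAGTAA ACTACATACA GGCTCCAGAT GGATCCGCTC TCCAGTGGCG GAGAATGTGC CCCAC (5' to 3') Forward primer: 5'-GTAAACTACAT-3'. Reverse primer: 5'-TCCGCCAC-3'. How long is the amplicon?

46 bp

Scanning the template, GTAAACTACAT occurs at positions 27–37; this primer anneals to the bottom strand there with its 3' end pointing downstream.
Reverse complement of the reverse primer: GTGGCGGA. This occurs on the top strand at positions 65–72.
Amplicon spans positions 27–72: 46 bp.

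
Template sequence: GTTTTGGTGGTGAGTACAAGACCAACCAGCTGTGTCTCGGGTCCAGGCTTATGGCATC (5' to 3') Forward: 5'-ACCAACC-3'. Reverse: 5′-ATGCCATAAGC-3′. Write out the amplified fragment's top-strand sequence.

The forward primer matches the template at positions 21–27.
The reverse primer's reverse complement is GCTTATGGCAT, which matches the template at positions 47–57.
The product is the template from position 21 through 57 (37 bp).

5'-ACCAACCAGCTGTGTCTCGGGTCCAGGCTTATGGCAT-3'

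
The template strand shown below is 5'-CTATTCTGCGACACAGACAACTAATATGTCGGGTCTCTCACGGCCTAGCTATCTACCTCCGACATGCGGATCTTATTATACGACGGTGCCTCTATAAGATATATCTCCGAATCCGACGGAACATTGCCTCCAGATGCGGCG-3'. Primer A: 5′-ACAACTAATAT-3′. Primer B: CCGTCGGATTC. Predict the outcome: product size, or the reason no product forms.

Primer A (ACAACTAATAT) matches the top strand at positions 17–27; it acts as a forward primer.
Primer B's reverse complement is GAATCCGACGG, matching the top strand at positions 109–119; it acts as a reverse primer.
The 3' ends face each other across positions 17–119, giving a 103 bp product.

Yes — a 103 bp product.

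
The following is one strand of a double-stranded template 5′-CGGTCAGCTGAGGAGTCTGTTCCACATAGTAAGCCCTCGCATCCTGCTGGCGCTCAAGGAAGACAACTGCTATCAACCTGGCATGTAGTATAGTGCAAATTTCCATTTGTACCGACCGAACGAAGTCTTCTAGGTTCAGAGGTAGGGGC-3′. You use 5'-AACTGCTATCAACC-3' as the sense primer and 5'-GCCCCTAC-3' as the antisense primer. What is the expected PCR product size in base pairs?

85 bp

Forward primer AACTGCTATCAACC is found on the top strand at positions 65–78.
Taking the reverse complement of GCCCCTAC gives GTAGGGGC, found at positions 142–149 on the template; the primer anneals here to the top strand with its 3' end pointing upstream.
Amplicon spans positions 65–149: 85 bp.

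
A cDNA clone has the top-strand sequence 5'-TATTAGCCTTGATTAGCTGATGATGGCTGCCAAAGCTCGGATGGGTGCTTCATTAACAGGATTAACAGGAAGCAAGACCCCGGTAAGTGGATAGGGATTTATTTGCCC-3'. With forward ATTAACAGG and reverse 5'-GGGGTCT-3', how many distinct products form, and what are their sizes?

The forward primer ATTAACAGG matches the top strand at positions 52–60, 61–69.
The reverse primer's reverse complement is AGACCCC, matching at positions 75–81.
Each forward site pairs with the reverse site to give a product ending at position 81: sizes 30, 21 bp.

Two products: 30 bp, 21 bp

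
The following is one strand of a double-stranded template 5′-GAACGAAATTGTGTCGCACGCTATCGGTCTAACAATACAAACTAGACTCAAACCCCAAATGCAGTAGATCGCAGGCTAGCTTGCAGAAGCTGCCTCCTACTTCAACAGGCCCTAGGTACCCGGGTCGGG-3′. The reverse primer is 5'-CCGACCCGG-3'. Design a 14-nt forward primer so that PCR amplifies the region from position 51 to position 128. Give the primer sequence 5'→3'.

The reverse primer's reverse complement CCGGGTCGG matches the template at positions 120–128; the product starts at position 51.
The forward primer is identical to the top strand over positions 51–64: AACCCCAAATGCAG.

5'-AACCCCAAATGCAG-3'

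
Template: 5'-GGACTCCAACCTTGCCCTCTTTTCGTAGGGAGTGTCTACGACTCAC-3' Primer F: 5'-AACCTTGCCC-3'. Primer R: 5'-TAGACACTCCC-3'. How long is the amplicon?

Scanning the template, AACCTTGCCC occurs at positions 8–17; this primer anneals to the bottom strand there with its 3' end pointing downstream.
Reverse complement of the reverse primer: GGGAGTGTCTA. This occurs on the top strand at positions 28–38.
Amplicon spans positions 8–38: 31 bp.

31 bp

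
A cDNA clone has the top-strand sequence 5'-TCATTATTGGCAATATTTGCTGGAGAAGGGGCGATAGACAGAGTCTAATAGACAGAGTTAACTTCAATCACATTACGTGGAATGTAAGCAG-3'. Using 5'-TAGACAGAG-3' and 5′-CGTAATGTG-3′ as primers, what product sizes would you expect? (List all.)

The forward primer TAGACAGAG matches the top strand at positions 35–43, 49–57.
The reverse primer's reverse complement is CACATTACG, matching at positions 69–77.
Each forward site pairs with the reverse site to give a product ending at position 77: sizes 43, 29 bp.

43 bp, 29 bp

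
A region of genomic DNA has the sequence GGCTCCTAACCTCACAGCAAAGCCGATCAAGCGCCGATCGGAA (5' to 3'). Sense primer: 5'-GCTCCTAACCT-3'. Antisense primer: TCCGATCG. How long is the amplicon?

The forward primer matches the template at positions 2–12.
Reverse complement of the reverse primer: CGATCGGA. This occurs on the top strand at positions 35–42.
The product runs from position 2 to position 42, so its length is 42 − 2 + 1 = 41 bp.

41 bp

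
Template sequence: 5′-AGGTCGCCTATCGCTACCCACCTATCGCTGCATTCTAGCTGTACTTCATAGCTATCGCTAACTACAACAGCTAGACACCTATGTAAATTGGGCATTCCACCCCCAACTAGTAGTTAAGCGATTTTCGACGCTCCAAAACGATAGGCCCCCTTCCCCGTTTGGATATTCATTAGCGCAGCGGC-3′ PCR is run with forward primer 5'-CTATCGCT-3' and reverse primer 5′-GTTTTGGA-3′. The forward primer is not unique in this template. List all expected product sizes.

The forward primer CTATCGCT matches the top strand at positions 8–15, 22–29, 52–59.
The reverse primer's reverse complement is TCCAAAAC, matching at positions 132–139.
Each forward site pairs with the reverse site to give a product ending at position 139: sizes 132, 118, 88 bp.

132 bp, 118 bp, 88 bp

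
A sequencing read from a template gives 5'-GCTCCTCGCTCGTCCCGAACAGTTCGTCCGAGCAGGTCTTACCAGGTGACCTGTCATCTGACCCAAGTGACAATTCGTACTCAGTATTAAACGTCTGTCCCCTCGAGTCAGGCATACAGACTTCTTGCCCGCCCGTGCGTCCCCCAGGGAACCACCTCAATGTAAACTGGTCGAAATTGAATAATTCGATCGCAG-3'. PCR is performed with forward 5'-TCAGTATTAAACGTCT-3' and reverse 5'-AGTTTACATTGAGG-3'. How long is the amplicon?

88 bp

Forward primer TCAGTATTAAACGTCT is found on the top strand at positions 81–96.
Taking the reverse complement of AGTTTACATTGAGG gives CCTCAATGTAAACT, found at positions 155–168 on the template; the primer anneals here to the top strand with its 3' end pointing upstream.
The product runs from position 81 to position 168, so its length is 168 − 81 + 1 = 88 bp.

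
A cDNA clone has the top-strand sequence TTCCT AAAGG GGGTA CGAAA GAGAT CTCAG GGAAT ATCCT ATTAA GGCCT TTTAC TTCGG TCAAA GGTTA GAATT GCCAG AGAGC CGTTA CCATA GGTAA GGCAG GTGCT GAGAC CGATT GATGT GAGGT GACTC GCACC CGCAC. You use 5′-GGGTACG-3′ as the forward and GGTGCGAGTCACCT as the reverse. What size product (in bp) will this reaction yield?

130 bp

The forward primer matches the template at positions 11–17.
Reverse complement of the reverse primer: AGGTGACTCGCACC. This occurs on the top strand at positions 127–140.
Amplicon spans positions 11–140: 130 bp.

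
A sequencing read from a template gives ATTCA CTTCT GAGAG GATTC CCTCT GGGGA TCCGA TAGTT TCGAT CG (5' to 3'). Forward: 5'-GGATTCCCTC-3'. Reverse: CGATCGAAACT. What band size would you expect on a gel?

Scanning the template, GGATTCCCTC occurs at positions 15–24; this primer anneals to the bottom strand there with its 3' end pointing downstream.
Reverse complement of the reverse primer: AGTTTCGATCG. This occurs on the top strand at positions 37–47.
The product runs from position 15 to position 47, so its length is 47 − 15 + 1 = 33 bp.

33 bp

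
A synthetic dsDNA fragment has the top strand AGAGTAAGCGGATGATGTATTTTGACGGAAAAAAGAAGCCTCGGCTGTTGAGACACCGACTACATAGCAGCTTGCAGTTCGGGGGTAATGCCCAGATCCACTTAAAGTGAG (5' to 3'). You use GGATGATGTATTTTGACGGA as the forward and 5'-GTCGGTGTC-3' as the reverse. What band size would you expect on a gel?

Forward primer GGATGATGTATTTTGACGGA is found on the top strand at positions 10–29.
The reverse primer's reverse complement is GACACCGAC, which matches the template at positions 52–60.
The product runs from position 10 to position 60, so its length is 60 − 10 + 1 = 51 bp.

51 bp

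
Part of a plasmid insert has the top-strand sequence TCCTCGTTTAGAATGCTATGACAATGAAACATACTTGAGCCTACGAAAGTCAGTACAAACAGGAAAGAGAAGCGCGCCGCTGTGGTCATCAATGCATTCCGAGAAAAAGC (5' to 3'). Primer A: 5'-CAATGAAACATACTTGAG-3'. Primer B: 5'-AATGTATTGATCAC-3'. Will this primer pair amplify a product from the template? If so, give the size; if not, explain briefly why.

No product — primer B has no binding site in the template.

Primer B (AATGTATTGATCAC) does not match the top strand, and its reverse complement GTGATCAATACATT does not match either.
With no annealing site for primer B, no amplification occurs.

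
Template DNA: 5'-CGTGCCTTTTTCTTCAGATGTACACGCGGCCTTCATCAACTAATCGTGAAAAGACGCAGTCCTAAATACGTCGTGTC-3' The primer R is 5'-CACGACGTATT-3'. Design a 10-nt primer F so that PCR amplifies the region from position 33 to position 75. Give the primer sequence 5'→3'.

The reverse primer's reverse complement AATACGTCGTG matches the template at positions 65–75; the product starts at position 33.
The forward primer is identical to the top strand over positions 33–42: TCATCAACTA.

5'-TCATCAACTA-3'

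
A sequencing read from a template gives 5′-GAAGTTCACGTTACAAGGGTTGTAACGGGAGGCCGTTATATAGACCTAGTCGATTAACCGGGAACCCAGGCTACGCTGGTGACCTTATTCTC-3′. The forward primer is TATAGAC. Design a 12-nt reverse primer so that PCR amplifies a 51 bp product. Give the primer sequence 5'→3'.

5'-AATAAGGTCACC-3'

The forward primer binds at positions 39–45, so a 51 bp product ends at position 39 + 51 − 1 = 89.
The reverse primer anneals to the top strand over positions 78–89, i.e. to GGTGACCTTATT.
Its sequence written 5'→3' is the reverse complement: AATAAGGTCACC.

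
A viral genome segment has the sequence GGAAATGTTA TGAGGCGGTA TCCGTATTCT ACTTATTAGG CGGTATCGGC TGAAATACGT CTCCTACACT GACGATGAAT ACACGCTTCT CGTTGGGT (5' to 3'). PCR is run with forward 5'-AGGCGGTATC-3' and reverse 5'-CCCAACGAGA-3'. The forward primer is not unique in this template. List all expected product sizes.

85 bp, 60 bp

The forward primer AGGCGGTATC matches the top strand at positions 13–22, 38–47.
The reverse primer's reverse complement is TCTCGTTGGG, matching at positions 88–97.
Each forward site pairs with the reverse site to give a product ending at position 97: sizes 85, 60 bp.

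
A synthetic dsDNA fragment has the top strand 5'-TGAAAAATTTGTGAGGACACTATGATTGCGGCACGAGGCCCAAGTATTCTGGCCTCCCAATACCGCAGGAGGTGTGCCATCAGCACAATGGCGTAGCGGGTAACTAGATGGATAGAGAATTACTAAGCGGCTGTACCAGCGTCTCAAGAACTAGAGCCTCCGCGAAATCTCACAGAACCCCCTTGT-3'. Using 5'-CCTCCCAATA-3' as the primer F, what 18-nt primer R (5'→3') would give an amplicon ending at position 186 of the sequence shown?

The forward primer binds at positions 53–62; the product's 3' end on the top strand is position 186.
The reverse primer anneals to the top strand over positions 169–186, i.e. to CTCACAGAACCCCCTTGT.
Its sequence written 5'→3' is the reverse complement: ACAAGGGGGTTCTGTGAG.

5'-ACAAGGGGGTTCTGTGAG-3'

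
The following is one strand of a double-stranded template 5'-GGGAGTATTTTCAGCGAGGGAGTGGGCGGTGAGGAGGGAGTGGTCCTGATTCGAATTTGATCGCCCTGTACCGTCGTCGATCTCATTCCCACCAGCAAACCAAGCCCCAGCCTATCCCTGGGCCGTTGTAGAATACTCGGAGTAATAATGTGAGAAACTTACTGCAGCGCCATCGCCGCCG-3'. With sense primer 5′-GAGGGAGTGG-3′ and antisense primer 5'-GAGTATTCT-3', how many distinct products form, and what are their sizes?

The forward primer GAGGGAGTGG matches the top strand at positions 16–25, 34–43.
The reverse primer's reverse complement is AGAATACTC, matching at positions 130–138.
Each forward site pairs with the reverse site to give a product ending at position 138: sizes 123, 105 bp.

Two products: 123 bp, 105 bp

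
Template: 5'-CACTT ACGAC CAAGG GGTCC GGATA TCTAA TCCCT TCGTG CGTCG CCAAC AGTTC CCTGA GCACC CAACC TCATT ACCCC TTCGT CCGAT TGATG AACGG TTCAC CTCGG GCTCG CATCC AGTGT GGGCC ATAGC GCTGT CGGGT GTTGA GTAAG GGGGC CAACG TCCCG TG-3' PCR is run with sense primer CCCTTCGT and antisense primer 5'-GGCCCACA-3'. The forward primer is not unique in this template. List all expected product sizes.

The forward primer CCCTTCGT matches the top strand at positions 32–39, 78–85.
The reverse primer's reverse complement is TGTGGGCC, matching at positions 123–130.
Each forward site pairs with the reverse site to give a product ending at position 130: sizes 99, 53 bp.

99 bp, 53 bp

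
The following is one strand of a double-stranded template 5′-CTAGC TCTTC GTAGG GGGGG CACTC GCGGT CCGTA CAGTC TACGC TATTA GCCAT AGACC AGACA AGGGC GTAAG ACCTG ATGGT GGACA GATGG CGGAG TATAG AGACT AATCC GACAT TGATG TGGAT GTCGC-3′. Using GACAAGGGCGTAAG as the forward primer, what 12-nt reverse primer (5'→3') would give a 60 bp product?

The forward primer binds at positions 62–75, so a 60 bp product ends at position 62 + 60 − 1 = 121.
The reverse primer anneals to the top strand over positions 110–121, i.e. to TAATCCGACATT.
Its sequence written 5'→3' is the reverse complement: AATGTCGGATTA.

5'-AATGTCGGATTA-3'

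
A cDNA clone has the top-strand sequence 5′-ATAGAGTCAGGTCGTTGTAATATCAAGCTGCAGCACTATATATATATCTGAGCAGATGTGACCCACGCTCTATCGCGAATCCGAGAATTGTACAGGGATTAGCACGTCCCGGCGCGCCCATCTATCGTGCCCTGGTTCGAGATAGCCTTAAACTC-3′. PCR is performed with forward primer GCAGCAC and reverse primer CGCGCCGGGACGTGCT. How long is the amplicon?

87 bp

Forward primer GCAGCAC is found on the top strand at positions 30–36.
Reverse complement of the reverse primer: AGCACGTCCCGGCGCG. This occurs on the top strand at positions 101–116.
The product runs from position 30 to position 116, so its length is 116 − 30 + 1 = 87 bp.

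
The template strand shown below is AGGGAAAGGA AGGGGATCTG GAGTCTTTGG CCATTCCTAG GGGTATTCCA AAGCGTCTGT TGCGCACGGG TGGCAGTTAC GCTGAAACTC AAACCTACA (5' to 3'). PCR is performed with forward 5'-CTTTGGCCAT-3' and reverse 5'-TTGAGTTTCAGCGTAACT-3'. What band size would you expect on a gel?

Scanning the template, CTTTGGCCAT occurs at positions 25–34; this primer anneals to the bottom strand there with its 3' end pointing downstream.
The reverse primer's reverse complement is AGTTACGCTGAAACTCAA, which matches the template at positions 75–92.
Product length = (reverse-primer end) − (forward-primer start) + 1 = 92 − 25 + 1 = 68 bp.

68 bp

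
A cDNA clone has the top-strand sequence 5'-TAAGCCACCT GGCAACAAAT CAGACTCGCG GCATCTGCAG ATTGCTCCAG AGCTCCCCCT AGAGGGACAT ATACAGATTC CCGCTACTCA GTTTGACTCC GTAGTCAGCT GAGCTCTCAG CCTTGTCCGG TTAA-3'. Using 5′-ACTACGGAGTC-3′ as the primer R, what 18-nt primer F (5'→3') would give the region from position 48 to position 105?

The reverse primer's reverse complement GACTCCGTAGT matches the template at positions 95–105; the product starts at position 48.
The forward primer is identical to the top strand over positions 48–65: CAGAGCTCCCCCTAGAGG.

5'-CAGAGCTCCCCCTAGAGG-3'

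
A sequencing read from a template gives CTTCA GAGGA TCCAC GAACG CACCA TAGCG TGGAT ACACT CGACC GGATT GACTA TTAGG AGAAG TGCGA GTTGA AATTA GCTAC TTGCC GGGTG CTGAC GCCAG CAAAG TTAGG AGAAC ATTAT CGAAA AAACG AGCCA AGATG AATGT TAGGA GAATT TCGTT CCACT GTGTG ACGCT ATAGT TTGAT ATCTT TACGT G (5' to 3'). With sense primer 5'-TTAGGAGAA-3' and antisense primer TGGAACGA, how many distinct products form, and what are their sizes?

The forward primer TTAGGAGAA matches the top strand at positions 56–64, 111–119, 150–158.
The reverse primer's reverse complement is TCGTTCCA, matching at positions 161–168.
Each forward site pairs with the reverse site to give a product ending at position 168: sizes 113, 58, 19 bp.

Three products: 113 bp, 58 bp, 19 bp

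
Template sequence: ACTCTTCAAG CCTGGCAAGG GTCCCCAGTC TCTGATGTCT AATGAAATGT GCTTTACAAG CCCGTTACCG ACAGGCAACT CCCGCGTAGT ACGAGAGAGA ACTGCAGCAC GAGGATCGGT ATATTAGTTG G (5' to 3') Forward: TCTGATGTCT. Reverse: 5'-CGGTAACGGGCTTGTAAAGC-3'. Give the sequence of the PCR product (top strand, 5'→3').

Forward primer TCTGATGTCT is found on the top strand at positions 31–40.
Taking the reverse complement of CGGTAACGGGCTTGTAAAGC gives GCTTTACAAGCCCGTTACCG, found at positions 51–70 on the template; the primer anneals here to the top strand with its 3' end pointing upstream.
The product is the template from position 31 through 70 (40 bp).

5'-TCTGATGTCTAATGAAATGTGCTTTACAAGCCCGTTACCG-3'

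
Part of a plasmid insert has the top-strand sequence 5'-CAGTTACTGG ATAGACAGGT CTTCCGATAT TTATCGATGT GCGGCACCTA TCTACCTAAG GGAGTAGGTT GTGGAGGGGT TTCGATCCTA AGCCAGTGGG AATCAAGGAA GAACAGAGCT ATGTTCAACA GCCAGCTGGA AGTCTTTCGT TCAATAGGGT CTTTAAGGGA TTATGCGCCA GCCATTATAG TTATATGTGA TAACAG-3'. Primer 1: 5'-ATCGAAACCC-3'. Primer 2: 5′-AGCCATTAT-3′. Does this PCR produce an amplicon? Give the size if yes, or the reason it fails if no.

Primer 1 (ATCGAAACCC) has reverse complement GGGTTTCGAT, which matches the top strand at positions 77–86; primer 1 anneals to the top strand there with its 3' end pointing upstream toward position 77.
Primer 2 (AGCCATTAT) matches the top strand directly at positions 180–188; it anneals to the bottom strand with its 3' end pointing downstream toward position 188.
The 3' ends diverge (primer 1 extends toward position 1, primer 2 toward position 206), so the primers never converge on a shared product.

No product — the primers' 3' ends point away from each other.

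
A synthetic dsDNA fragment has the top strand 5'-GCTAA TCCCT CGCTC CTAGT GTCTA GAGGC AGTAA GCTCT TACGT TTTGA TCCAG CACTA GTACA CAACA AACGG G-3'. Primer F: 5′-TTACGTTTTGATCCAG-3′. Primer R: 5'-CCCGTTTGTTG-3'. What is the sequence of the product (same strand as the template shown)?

Scanning the template, TTACGTTTTGATCCAG occurs at positions 40–55; this primer anneals to the bottom strand there with its 3' end pointing downstream.
The reverse primer's reverse complement is CAACAAACGGG, which matches the template at positions 66–76.
The product is the template from position 40 through 76 (37 bp).

5'-TTACGTTTTGATCCAGCACTAGTACACAACAAACGGG-3'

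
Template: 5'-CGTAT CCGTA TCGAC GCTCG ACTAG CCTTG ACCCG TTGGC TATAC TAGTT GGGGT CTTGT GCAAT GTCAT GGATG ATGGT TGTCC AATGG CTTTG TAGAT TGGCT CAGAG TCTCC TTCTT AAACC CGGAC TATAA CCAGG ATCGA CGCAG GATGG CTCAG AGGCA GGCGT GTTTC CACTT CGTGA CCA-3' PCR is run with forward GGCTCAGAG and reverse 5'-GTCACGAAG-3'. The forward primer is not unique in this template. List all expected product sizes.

The forward primer GGCTCAGAG matches the top strand at positions 102–110, 154–162.
The reverse primer's reverse complement is CTTCGTGAC, matching at positions 178–186.
Each forward site pairs with the reverse site to give a product ending at position 186: sizes 85, 33 bp.

85 bp, 33 bp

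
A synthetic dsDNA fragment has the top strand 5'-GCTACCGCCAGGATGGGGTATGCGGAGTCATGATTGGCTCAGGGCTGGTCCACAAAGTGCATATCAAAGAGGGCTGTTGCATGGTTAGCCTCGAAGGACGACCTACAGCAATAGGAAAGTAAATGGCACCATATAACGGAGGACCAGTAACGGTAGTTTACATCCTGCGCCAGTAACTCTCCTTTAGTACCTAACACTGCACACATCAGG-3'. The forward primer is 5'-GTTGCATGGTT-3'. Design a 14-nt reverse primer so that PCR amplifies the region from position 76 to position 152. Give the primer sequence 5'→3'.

5'-CGTTACTGGTCCTC-3'

The product's 3' end on the top strand is position 152.
The reverse primer anneals to the top strand over positions 139–152, i.e. to GAGGACCAGTAACG.
Its sequence written 5'→3' is the reverse complement: CGTTACTGGTCCTC.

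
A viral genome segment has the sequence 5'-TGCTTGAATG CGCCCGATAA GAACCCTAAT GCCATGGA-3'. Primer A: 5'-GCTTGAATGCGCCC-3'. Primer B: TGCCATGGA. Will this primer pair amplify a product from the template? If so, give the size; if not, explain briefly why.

No product — both primers anneal to the same strand and extend in the same direction.

Primer A (GCTTGAATGCGCCC) matches the top strand at positions 2–15 (3' end points downstream).
Primer B (TGCCATGGA) also matches the top strand directly, at positions 30–38 — its reverse complement TCCATGGCA is not present.
Both primers anneal to the bottom strand with 3' ends pointing the same way, so neither can prime synthesis back toward the other.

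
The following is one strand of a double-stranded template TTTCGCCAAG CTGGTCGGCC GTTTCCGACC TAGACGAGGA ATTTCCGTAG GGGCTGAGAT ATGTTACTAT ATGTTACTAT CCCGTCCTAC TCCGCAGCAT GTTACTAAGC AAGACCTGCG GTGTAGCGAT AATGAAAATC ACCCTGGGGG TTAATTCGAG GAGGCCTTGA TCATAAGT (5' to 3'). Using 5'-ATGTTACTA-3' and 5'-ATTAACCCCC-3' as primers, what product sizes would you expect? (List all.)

95 bp, 85 bp, 57 bp

The forward primer ATGTTACTA matches the top strand at positions 61–69, 71–79, 99–107.
The reverse primer's reverse complement is GGGGGTTAAT, matching at positions 146–155.
Each forward site pairs with the reverse site to give a product ending at position 155: sizes 95, 85, 57 bp.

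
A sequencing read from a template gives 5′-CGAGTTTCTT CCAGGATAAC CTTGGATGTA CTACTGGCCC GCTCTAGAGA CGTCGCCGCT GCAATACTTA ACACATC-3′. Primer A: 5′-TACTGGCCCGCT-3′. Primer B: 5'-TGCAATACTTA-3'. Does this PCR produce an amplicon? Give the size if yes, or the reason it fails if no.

No product — both primers anneal to the same strand and extend in the same direction.

Primer A (TACTGGCCCGCT) matches the top strand at positions 32–43 (3' end points downstream).
Primer B (TGCAATACTTA) also matches the top strand directly, at positions 60–70 — its reverse complement TAAGTATTGCA is not present.
Both primers anneal to the bottom strand with 3' ends pointing the same way, so neither can prime synthesis back toward the other.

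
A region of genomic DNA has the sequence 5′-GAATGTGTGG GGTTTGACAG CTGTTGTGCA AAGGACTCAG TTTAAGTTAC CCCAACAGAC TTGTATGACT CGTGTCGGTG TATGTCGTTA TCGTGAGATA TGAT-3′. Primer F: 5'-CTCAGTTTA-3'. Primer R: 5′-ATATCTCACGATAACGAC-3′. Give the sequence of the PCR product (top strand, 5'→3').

5'-CTCAGTTTAAGTTACCCCAACAGACTTGTATGACTCGTGTCGGTGTATGTCGTTATCGTGAGATAT-3'

The forward primer matches the template at positions 36–44.
Reverse complement of the reverse primer: GTCGTTATCGTGAGATAT. This occurs on the top strand at positions 84–101.
The product is the template from position 36 through 101 (66 bp).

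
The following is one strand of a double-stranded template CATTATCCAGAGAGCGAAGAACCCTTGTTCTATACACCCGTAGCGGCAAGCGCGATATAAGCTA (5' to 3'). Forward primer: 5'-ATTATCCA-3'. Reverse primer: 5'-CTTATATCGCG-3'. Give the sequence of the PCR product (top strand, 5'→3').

5'-ATTATCCAGAGAGCGAAGAACCCTTGTTCTATACACCCGTAGCGGCAAGCGCGATATAAG-3'

Scanning the template, ATTATCCA occurs at positions 2–9; this primer anneals to the bottom strand there with its 3' end pointing downstream.
Reverse complement of the reverse primer: CGCGATATAAG. This occurs on the top strand at positions 51–61.
The product is the template from position 2 through 61 (60 bp).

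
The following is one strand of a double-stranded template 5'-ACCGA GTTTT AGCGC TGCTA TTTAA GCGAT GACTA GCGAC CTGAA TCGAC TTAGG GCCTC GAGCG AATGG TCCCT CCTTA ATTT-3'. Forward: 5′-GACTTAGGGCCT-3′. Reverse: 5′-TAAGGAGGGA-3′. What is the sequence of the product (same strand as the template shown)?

5'-GACTTAGGGCCTCGAGCGAATGGTCCCTCCTTA-3'

Scanning the template, GACTTAGGGCCT occurs at positions 48–59; this primer anneals to the bottom strand there with its 3' end pointing downstream.
Taking the reverse complement of TAAGGAGGGA gives TCCCTCCTTA, found at positions 71–80 on the template; the primer anneals here to the top strand with its 3' end pointing upstream.
The product is the template from position 48 through 80 (33 bp).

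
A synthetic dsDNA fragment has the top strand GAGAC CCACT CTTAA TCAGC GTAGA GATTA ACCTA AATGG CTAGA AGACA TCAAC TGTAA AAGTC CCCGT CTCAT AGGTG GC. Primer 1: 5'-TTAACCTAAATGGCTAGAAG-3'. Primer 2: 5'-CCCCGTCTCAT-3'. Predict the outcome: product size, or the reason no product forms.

Primer 1 (TTAACCTAAATGGCTAGAAG) matches the top strand at positions 28–47 (3' end points downstream).
Primer 2 (CCCCGTCTCAT) also matches the top strand directly, at positions 65–75 — its reverse complement ATGAGACGGGG is not present.
Both primers anneal to the bottom strand with 3' ends pointing the same way, so neither can prime synthesis back toward the other.

No product — both primers anneal to the same strand and extend in the same direction.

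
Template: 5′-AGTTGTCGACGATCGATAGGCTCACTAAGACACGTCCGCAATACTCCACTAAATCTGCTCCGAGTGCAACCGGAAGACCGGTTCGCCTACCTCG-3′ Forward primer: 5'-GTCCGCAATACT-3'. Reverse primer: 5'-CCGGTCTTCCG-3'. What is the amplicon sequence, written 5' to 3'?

5'-GTCCGCAATACTCCACTAAATCTGCTCCGAGTGCAACCGGAAGACCGG-3'

The forward primer matches the template at positions 34–45.
Taking the reverse complement of CCGGTCTTCCG gives CGGAAGACCGG, found at positions 71–81 on the template; the primer anneals here to the top strand with its 3' end pointing upstream.
The product is the template from position 34 through 81 (48 bp).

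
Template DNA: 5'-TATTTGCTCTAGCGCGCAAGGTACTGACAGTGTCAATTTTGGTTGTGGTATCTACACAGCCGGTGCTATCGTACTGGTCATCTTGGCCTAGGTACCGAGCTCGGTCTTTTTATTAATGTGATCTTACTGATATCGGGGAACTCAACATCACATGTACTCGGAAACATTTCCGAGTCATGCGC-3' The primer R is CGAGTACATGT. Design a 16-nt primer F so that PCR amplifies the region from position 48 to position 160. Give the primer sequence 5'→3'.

5'-GTATCTACACAGCCGG-3'

The reverse primer's reverse complement ACATGTACTCG matches the template at positions 150–160; the product starts at position 48.
The forward primer is identical to the top strand over positions 48–63: GTATCTACACAGCCGG.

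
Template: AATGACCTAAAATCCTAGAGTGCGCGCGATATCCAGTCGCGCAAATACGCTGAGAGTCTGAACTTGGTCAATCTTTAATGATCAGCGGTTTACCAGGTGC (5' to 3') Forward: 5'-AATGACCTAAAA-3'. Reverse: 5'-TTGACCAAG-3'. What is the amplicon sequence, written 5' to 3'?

The forward primer matches the template at positions 1–12.
Taking the reverse complement of TTGACCAAG gives CTTGGTCAA, found at positions 63–71 on the template; the primer anneals here to the top strand with its 3' end pointing upstream.
The product is the template from position 1 through 71 (71 bp).

5'-AATGACCTAAAATCCTAGAGTGCGCGCGATATCCAGTCGCGCAAATACGCTGAGAGTCTGAACTTGGTCAA-3'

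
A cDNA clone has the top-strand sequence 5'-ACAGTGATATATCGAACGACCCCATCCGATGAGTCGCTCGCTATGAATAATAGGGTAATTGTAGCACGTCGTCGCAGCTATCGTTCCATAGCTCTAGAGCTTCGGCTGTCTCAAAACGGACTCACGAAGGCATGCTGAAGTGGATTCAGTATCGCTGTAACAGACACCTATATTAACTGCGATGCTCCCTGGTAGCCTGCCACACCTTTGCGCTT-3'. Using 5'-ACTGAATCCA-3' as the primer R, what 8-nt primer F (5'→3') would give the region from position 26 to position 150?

The reverse primer's reverse complement TGGATTCAGT matches the template at positions 141–150; the product starts at position 26.
The forward primer is identical to the top strand over positions 26–33: CCGATGAG.

5'-CCGATGAG-3'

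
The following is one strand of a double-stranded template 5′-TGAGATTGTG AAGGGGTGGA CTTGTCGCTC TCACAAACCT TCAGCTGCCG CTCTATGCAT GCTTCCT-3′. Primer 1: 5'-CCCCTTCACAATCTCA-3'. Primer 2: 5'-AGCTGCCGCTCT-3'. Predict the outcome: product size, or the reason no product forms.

No product — the primers' 3' ends point away from each other.

Primer 1 (CCCCTTCACAATCTCA) has reverse complement TGAGATTGTGAAGGGG, which matches the top strand at positions 1–16; primer 1 anneals to the top strand there with its 3' end pointing upstream toward position 1.
Primer 2 (AGCTGCCGCTCT) matches the top strand directly at positions 43–54; it anneals to the bottom strand with its 3' end pointing downstream toward position 54.
The 3' ends diverge (primer 1 extends toward position 1, primer 2 toward position 67), so the primers never converge on a shared product.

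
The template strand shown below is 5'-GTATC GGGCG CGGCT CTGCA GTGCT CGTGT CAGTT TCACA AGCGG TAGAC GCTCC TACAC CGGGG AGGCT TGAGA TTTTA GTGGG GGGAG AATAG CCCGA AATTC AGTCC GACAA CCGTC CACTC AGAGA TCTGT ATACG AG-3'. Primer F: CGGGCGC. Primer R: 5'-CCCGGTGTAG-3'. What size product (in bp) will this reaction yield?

60 bp

The forward primer matches the template at positions 5–11.
Reverse complement of the reverse primer: CTACACCGGG. This occurs on the top strand at positions 55–64.
Amplicon spans positions 5–64: 60 bp.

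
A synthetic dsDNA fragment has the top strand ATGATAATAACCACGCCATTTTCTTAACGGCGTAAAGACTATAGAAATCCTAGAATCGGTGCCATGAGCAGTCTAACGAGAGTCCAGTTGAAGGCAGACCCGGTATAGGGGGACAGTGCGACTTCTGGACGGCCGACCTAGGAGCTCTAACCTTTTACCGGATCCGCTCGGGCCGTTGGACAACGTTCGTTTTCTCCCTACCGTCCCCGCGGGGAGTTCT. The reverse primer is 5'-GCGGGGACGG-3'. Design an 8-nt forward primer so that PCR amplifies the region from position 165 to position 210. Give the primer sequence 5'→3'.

5'-CGCTCGGG-3'

The reverse primer's reverse complement CCGTCCCCGC matches the template at positions 201–210; the product starts at position 165.
The forward primer is identical to the top strand over positions 165–172: CGCTCGGG.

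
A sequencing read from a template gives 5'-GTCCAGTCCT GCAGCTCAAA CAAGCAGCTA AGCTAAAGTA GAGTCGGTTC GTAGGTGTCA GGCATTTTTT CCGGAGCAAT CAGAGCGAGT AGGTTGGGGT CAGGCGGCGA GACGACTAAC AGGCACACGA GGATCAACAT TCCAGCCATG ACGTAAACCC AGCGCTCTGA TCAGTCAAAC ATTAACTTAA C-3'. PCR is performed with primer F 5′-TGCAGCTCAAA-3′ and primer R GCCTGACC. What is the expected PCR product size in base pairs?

96 bp

Forward primer TGCAGCTCAAA is found on the top strand at positions 10–20.
Taking the reverse complement of GCCTGACC gives GGTCAGGC, found at positions 98–105 on the template; the primer anneals here to the top strand with its 3' end pointing upstream.
The product runs from position 10 to position 105, so its length is 105 − 10 + 1 = 96 bp.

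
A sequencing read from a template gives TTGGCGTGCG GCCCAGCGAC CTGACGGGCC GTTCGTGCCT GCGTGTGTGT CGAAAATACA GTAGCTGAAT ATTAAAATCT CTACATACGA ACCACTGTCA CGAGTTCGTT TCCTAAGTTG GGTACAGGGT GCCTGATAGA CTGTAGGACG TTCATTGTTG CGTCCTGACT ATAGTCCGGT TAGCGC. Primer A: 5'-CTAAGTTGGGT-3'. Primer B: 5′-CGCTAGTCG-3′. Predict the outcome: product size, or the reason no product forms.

Primer B (CGCTAGTCG) does not match the top strand, and its reverse complement CGACTAGCG does not match either.
With no annealing site for primer B, no amplification occurs.

No product — primer B has no binding site in the template.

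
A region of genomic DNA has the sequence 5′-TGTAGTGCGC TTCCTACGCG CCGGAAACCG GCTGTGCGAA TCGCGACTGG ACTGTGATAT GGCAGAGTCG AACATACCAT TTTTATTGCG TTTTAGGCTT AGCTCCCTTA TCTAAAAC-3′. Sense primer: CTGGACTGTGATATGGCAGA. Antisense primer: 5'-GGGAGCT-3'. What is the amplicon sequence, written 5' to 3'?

Forward primer CTGGACTGTGATATGGCAGA is found on the top strand at positions 47–66.
Taking the reverse complement of GGGAGCT gives AGCTCCC, found at positions 101–107 on the template; the primer anneals here to the top strand with its 3' end pointing upstream.
The product is the template from position 47 through 107 (61 bp).

5'-CTGGACTGTGATATGGCAGAGTCGAACATACCATTTTTATTGCGTTTTAGGCTTAGCTCCC-3'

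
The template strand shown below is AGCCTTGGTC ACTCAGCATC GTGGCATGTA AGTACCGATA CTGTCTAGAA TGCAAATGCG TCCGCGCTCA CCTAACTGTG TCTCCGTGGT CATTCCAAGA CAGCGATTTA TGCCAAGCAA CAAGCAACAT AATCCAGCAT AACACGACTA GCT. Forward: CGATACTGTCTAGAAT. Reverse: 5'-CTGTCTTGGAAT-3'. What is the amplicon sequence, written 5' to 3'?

The forward primer matches the template at positions 36–51.
Taking the reverse complement of CTGTCTTGGAAT gives ATTCCAAGACAG, found at positions 92–103 on the template; the primer anneals here to the top strand with its 3' end pointing upstream.
The product is the template from position 36 through 103 (68 bp).

5'-CGATACTGTCTAGAATGCAAATGCGTCCGCGCTCACCTAACTGTGTCTCCGTGGTCATTCCAAGACAG-3'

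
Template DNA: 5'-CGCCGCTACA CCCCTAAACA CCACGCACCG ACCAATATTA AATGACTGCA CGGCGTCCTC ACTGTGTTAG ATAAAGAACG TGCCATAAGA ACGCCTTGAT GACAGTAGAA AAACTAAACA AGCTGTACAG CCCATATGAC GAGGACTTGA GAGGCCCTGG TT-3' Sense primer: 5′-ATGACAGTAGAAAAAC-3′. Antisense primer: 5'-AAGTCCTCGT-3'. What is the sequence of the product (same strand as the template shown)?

5'-ATGACAGTAGAAAAACTAAACAAGCTGTACAGCCCATATGACGAGGACTT-3'

The forward primer matches the template at positions 99–114.
The reverse primer's reverse complement is ACGAGGACTT, which matches the template at positions 139–148.
The product is the template from position 99 through 148 (50 bp).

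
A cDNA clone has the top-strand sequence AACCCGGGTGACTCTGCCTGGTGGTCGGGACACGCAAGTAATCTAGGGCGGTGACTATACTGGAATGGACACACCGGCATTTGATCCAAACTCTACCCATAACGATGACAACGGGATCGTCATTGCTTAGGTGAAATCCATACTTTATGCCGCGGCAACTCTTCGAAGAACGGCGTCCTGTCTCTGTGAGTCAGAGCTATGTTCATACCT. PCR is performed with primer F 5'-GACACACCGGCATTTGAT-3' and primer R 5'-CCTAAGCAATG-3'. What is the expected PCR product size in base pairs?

The forward primer matches the template at positions 68–85.
Taking the reverse complement of CCTAAGCAATG gives CATTGCTTAGG, found at positions 121–131 on the template; the primer anneals here to the top strand with its 3' end pointing upstream.
Product length = (reverse-primer end) − (forward-primer start) + 1 = 131 − 68 + 1 = 64 bp.

64 bp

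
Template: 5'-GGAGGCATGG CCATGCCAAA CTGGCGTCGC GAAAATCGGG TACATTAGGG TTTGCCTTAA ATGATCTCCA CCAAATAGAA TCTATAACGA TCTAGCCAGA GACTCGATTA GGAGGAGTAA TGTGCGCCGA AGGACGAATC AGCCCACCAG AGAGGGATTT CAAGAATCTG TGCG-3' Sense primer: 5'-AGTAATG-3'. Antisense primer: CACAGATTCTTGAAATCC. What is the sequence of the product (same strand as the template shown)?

5'-AGTAATGTGCGCCGAAGGACGAATCAGCCCACCAGAGAGGGATTTCAAGAATCTGTG-3'

Forward primer AGTAATG is found on the top strand at positions 116–122.
The reverse primer's reverse complement is GGATTTCAAGAATCTGTG, which matches the template at positions 155–172.
The product is the template from position 116 through 172 (57 bp).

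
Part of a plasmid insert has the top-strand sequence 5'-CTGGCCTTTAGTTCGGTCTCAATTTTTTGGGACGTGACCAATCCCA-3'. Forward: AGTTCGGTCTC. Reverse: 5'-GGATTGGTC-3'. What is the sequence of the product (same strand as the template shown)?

5'-AGTTCGGTCTCAATTTTTTGGGACGTGACCAATCC-3'

Scanning the template, AGTTCGGTCTC occurs at positions 10–20; this primer anneals to the bottom strand there with its 3' end pointing downstream.
The reverse primer's reverse complement is GACCAATCC, which matches the template at positions 36–44.
The product is the template from position 10 through 44 (35 bp).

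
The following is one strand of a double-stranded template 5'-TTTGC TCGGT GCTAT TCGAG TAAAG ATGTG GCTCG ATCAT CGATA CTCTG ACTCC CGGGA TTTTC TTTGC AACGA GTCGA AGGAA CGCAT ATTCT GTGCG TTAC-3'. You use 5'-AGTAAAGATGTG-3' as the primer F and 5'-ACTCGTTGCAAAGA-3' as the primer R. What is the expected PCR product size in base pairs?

Forward primer AGTAAAGATGTG is found on the top strand at positions 19–30.
Reverse complement of the reverse primer: TCTTTGCAACGAGT. This occurs on the top strand at positions 64–77.
The product runs from position 19 to position 77, so its length is 77 − 19 + 1 = 59 bp.

59 bp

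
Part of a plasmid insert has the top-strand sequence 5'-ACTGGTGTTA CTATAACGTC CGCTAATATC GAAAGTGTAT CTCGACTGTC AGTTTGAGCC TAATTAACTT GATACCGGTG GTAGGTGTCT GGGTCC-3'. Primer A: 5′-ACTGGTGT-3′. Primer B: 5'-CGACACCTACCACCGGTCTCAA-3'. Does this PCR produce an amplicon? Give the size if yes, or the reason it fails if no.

Primer B (CGACACCTACCACCGGTCTCAA) does not match the top strand, and its reverse complement TTGAGACCGGTGGTAGGTGTCG does not match either.
With no annealing site for primer B, no amplification occurs.

No product — primer B has no binding site in the template.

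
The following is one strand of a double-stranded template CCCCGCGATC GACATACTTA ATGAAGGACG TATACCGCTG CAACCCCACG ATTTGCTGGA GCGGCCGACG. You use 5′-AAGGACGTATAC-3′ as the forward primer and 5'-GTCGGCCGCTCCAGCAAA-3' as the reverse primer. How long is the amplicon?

46 bp

Scanning the template, AAGGACGTATAC occurs at positions 24–35; this primer anneals to the bottom strand there with its 3' end pointing downstream.
Reverse complement of the reverse primer: TTTGCTGGAGCGGCCGAC. This occurs on the top strand at positions 52–69.
Amplicon spans positions 24–69: 46 bp.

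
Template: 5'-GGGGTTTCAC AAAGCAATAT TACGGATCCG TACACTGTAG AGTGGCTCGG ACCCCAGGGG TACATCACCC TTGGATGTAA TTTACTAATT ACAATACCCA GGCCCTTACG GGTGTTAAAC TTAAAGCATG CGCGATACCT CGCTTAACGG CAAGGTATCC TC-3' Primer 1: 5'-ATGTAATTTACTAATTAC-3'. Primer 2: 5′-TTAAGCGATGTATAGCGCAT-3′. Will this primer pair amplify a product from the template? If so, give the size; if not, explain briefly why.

Primer 2 (TTAAGCGATGTATAGCGCAT) does not match the top strand, and its reverse complement ATGCGCTATACATCGCTTAA does not match either.
With no annealing site for primer 2, no amplification occurs.

No product — primer 2 has no binding site in the template.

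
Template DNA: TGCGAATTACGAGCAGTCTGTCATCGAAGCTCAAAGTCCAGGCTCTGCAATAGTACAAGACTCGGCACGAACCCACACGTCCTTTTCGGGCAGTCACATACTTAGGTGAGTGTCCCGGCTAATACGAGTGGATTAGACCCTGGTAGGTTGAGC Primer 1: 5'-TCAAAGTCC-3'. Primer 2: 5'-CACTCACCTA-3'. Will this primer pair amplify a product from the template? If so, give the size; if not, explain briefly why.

Primer 1 (TCAAAGTCC) matches the top strand at positions 31–39; it acts as a forward primer.
Primer 2's reverse complement is TAGGTGAGTG, matching the top strand at positions 103–112; it acts as a reverse primer.
The 3' ends face each other across positions 31–112, giving an 82 bp product.

Yes — an 82 bp product.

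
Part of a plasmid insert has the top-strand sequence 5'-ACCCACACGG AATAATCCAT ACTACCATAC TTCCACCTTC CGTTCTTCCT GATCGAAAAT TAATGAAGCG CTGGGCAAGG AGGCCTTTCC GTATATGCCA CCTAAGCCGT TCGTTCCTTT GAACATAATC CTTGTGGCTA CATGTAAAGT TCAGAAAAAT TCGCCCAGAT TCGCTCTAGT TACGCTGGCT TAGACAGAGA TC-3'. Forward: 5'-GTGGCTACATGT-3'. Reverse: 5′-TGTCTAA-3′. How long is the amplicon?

63 bp

Scanning the template, GTGGCTACATGT occurs at positions 134–145; this primer anneals to the bottom strand there with its 3' end pointing downstream.
Reverse complement of the reverse primer: TTAGACA. This occurs on the top strand at positions 190–196.
Amplicon spans positions 134–196: 63 bp.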